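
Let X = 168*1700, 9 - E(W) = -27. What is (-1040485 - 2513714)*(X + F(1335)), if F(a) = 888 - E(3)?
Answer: -1018107411948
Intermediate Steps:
E(W) = 36 (E(W) = 9 - 1*(-27) = 9 + 27 = 36)
X = 285600
F(a) = 852 (F(a) = 888 - 1*36 = 888 - 36 = 852)
(-1040485 - 2513714)*(X + F(1335)) = (-1040485 - 2513714)*(285600 + 852) = -3554199*286452 = -1018107411948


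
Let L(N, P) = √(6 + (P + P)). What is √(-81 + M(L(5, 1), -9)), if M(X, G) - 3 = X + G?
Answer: √(-87 + 2*√2) ≈ 9.1745*I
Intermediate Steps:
L(N, P) = √(6 + 2*P)
M(X, G) = 3 + G + X (M(X, G) = 3 + (X + G) = 3 + (G + X) = 3 + G + X)
√(-81 + M(L(5, 1), -9)) = √(-81 + (3 - 9 + √(6 + 2*1))) = √(-81 + (3 - 9 + √(6 + 2))) = √(-81 + (3 - 9 + √8)) = √(-81 + (3 - 9 + 2*√2)) = √(-81 + (-6 + 2*√2)) = √(-87 + 2*√2)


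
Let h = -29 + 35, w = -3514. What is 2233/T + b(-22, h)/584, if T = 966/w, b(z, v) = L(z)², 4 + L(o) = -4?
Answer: -40914707/5037 ≈ -8122.8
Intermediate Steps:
L(o) = -8 (L(o) = -4 - 4 = -8)
h = 6
b(z, v) = 64 (b(z, v) = (-8)² = 64)
T = -69/251 (T = 966/(-3514) = 966*(-1/3514) = -69/251 ≈ -0.27490)
2233/T + b(-22, h)/584 = 2233/(-69/251) + 64/584 = 2233*(-251/69) + 64*(1/584) = -560483/69 + 8/73 = -40914707/5037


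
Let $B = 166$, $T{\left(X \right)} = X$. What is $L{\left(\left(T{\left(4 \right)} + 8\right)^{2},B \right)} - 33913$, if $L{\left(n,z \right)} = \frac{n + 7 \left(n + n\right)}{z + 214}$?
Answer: $- \frac{644239}{19} \approx -33907.0$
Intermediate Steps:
$L{\left(n,z \right)} = \frac{15 n}{214 + z}$ ($L{\left(n,z \right)} = \frac{n + 7 \cdot 2 n}{214 + z} = \frac{n + 14 n}{214 + z} = \frac{15 n}{214 + z}$)
$L{\left(\left(T{\left(4 \right)} + 8\right)^{2},B \right)} - 33913 = \frac{15 \left(4 + 8\right)^{2}}{214 + 166} - 33913 = \frac{15 \cdot 12^{2}}{380} - 33913 = 15 \cdot 144 \cdot \frac{1}{380} - 33913 = \frac{108}{19} - 33913 = - \frac{644239}{19}$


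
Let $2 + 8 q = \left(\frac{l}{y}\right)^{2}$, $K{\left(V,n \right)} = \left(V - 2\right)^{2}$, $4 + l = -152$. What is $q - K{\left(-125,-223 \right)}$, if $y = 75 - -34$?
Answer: $- \frac{766514309}{47524} \approx -16129.0$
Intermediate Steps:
$l = -156$ ($l = -4 - 152 = -156$)
$y = 109$ ($y = 75 + 34 = 109$)
$K{\left(V,n \right)} = \left(-2 + V\right)^{2}$
$q = \frac{287}{47524}$ ($q = - \frac{1}{4} + \frac{\left(- \frac{156}{109}\right)^{2}}{8} = - \frac{1}{4} + \frac{1}{8} \cdot \frac{24336}{11881} = - \frac{1}{4} + \frac{3042}{11881} = \frac{287}{47524} \approx 0.0060391$)
$q - K{\left(-125,-223 \right)} = \frac{287}{47524} - \left(-2 - 125\right)^{2} = \frac{287}{47524} - \left(-127\right)^{2} = \frac{287}{47524} - 16129 = - \frac{766514309}{47524}$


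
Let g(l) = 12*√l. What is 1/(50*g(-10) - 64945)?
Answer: -12989/844290605 - 24*I*√10/168858121 ≈ -1.5385e-5 - 4.4946e-7*I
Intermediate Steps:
1/(50*g(-10) - 64945) = 1/(50*(12*√(-10)) - 64945) = 1/(50*(12*(I*√10)) - 64945) = 1/(50*(12*I*√10) - 64945) = 1/(600*I*√10 - 64945) = 1/(-64945 + 600*I*√10)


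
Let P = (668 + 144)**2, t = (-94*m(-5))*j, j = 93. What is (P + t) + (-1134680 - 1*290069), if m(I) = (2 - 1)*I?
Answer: -721695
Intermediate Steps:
m(I) = I (m(I) = 1*I = I)
t = 43710 (t = -94*(-5)*93 = 470*93 = 43710)
P = 659344 (P = 812**2 = 659344)
(P + t) + (-1134680 - 1*290069) = (659344 + 43710) + (-1134680 - 1*290069) = 703054 + (-1134680 - 290069) = 703054 - 1424749 = -721695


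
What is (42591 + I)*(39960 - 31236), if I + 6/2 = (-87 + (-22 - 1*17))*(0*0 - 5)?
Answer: 377033832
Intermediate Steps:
I = 627 (I = -3 + (-87 + (-22 - 1*17))*(0*0 - 5) = -3 + (-87 + (-22 - 17))*(0 - 5) = -3 + (-87 - 39)*(-5) = -3 - 126*(-5) = -3 + 630 = 627)
(42591 + I)*(39960 - 31236) = (42591 + 627)*(39960 - 31236) = 43218*8724 = 377033832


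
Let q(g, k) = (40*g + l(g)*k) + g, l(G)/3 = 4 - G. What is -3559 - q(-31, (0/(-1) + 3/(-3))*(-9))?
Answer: -3233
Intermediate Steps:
l(G) = 12 - 3*G (l(G) = 3*(4 - G) = 12 - 3*G)
q(g, k) = 41*g + k*(12 - 3*g) (q(g, k) = (40*g + (12 - 3*g)*k) + g = (40*g + k*(12 - 3*g)) + g = 41*g + k*(12 - 3*g))
-3559 - q(-31, (0/(-1) + 3/(-3))*(-9)) = -3559 - (41*(-31) - 3*(0/(-1) + 3/(-3))*(-9)*(-4 - 31)) = -3559 - (-1271 - 3*(0*(-1) + 3*(-1/3))*(-9)*(-35)) = -3559 - (-1271 - 3*(0 - 1)*(-9)*(-35)) = -3559 - (-1271 - 3*(-1*(-9))*(-35)) = -3559 - (-1271 - 3*9*(-35)) = -3559 - (-1271 + 945) = -3559 - 1*(-326) = -3559 + 326 = -3233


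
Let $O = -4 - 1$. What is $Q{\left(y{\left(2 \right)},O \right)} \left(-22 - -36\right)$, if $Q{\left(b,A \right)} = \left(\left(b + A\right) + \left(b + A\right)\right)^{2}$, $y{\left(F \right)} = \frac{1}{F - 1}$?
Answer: $896$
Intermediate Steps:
$y{\left(F \right)} = \frac{1}{-1 + F}$
$O = -5$
$Q{\left(b,A \right)} = \left(2 A + 2 b\right)^{2}$ ($Q{\left(b,A \right)} = \left(\left(A + b\right) + \left(A + b\right)\right)^{2} = \left(2 A + 2 b\right)^{2}$)
$Q{\left(y{\left(2 \right)},O \right)} \left(-22 - -36\right) = 4 \left(-5 + \frac{1}{-1 + 2}\right)^{2} \left(-22 - -36\right) = 4 \left(-5 + 1^{-1}\right)^{2} \left(-22 + 36\right) = 4 \left(-5 + 1\right)^{2} \cdot 14 = 4 \left(-4\right)^{2} \cdot 14 = 4 \cdot 16 \cdot 14 = 64 \cdot 14 = 896$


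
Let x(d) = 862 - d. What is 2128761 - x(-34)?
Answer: 2127865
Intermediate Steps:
2128761 - x(-34) = 2128761 - (862 - 1*(-34)) = 2128761 - (862 + 34) = 2128761 - 1*896 = 2128761 - 896 = 2127865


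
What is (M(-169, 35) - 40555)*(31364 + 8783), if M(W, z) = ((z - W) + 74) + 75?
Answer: -1613989694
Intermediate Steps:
M(W, z) = 149 + z - W (M(W, z) = (74 + z - W) + 75 = 149 + z - W)
(M(-169, 35) - 40555)*(31364 + 8783) = ((149 + 35 - 1*(-169)) - 40555)*(31364 + 8783) = ((149 + 35 + 169) - 40555)*40147 = (353 - 40555)*40147 = -40202*40147 = -1613989694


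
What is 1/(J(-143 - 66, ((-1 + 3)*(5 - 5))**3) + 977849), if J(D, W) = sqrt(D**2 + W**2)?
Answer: 1/978058 ≈ 1.0224e-6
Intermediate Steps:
1/(J(-143 - 66, ((-1 + 3)*(5 - 5))**3) + 977849) = 1/(sqrt((-143 - 66)**2 + (((-1 + 3)*(5 - 5))**3)**2) + 977849) = 1/(sqrt((-209)**2 + ((2*0)**3)**2) + 977849) = 1/(sqrt(43681 + (0**3)**2) + 977849) = 1/(sqrt(43681 + 0**2) + 977849) = 1/(sqrt(43681 + 0) + 977849) = 1/(sqrt(43681) + 977849) = 1/(209 + 977849) = 1/978058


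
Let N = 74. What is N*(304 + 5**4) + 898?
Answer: 69644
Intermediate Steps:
N*(304 + 5**4) + 898 = 74*(304 + 5**4) + 898 = 74*(304 + 625) + 898 = 74*929 + 898 = 68746 + 898 = 69644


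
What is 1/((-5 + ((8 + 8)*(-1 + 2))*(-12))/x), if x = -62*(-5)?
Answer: -310/197 ≈ -1.5736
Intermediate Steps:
x = 310
1/((-5 + ((8 + 8)*(-1 + 2))*(-12))/x) = 1/((-5 + ((8 + 8)*(-1 + 2))*(-12))/310) = 1/((-5 + (16*1)*(-12))*(1/310)) = 1/((-5 + 16*(-12))*(1/310)) = 1/((-5 - 192)*(1/310)) = 1/(-197*1/310) = 1/(-197/310) = -310/197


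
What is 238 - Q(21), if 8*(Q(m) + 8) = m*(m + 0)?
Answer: 1527/8 ≈ 190.88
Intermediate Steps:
Q(m) = -8 + m²/8 (Q(m) = -8 + (m*(m + 0))/8 = -8 + (m*m)/8 = -8 + m²/8)
238 - Q(21) = 238 - (-8 + (⅛)*21²) = 238 - (-8 + (⅛)*441) = 238 - (-8 + 441/8) = 238 - 1*377/8 = 238 - 377/8 = 1527/8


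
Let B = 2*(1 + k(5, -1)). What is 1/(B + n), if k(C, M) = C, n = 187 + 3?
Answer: 1/202 ≈ 0.0049505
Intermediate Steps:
n = 190
B = 12 (B = 2*(1 + 5) = 2*6 = 12)
1/(B + n) = 1/(12 + 190) = 1/202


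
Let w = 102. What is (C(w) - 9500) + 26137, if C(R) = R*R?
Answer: 27041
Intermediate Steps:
C(R) = R**2
(C(w) - 9500) + 26137 = (102**2 - 9500) + 26137 = (10404 - 9500) + 26137 = 904 + 26137 = 27041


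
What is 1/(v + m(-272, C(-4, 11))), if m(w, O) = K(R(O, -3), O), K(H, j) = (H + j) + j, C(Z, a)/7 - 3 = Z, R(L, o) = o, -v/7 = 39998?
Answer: -1/280003 ≈ -3.5714e-6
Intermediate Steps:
v = -279986 (v = -7*39998 = -279986)
C(Z, a) = 21 + 7*Z
K(H, j) = H + 2*j
m(w, O) = -3 + 2*O
1/(v + m(-272, C(-4, 11))) = 1/(-279986 + (-3 + 2*(21 + 7*(-4)))) = 1/(-279986 + (-3 + 2*(21 - 28))) = 1/(-279986 + (-3 + 2*(-7))) = 1/(-279986 + (-3 - 14)) = 1/(-279986 - 17) = 1/(-280003) = -1/280003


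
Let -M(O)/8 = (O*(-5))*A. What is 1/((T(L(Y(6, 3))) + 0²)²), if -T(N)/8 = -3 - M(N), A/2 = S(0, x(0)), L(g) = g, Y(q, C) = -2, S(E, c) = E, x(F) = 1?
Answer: 1/576 ≈ 0.0017361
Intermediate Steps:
A = 0 (A = 2*0 = 0)
M(O) = 0 (M(O) = -8*O*(-5)*0 = -8*(-5*O)*0 = -8*0 = 0)
T(N) = 24 (T(N) = -8*(-3 - 1*0) = -8*(-3 + 0) = -8*(-3) = 24)
1/((T(L(Y(6, 3))) + 0²)²) = 1/((24 + 0²)²) = 1/((24 + 0)²) = 1/(24²) = 1/576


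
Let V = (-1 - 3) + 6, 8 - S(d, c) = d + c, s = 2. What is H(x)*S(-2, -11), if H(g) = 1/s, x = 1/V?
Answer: 21/2 ≈ 10.500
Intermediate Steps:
S(d, c) = 8 - c - d (S(d, c) = 8 - (d + c) = 8 - (c + d) = 8 + (-c - d) = 8 - c - d)
V = 2 (V = -4 + 6 = 2)
x = ½ (x = 1/2 = ½ ≈ 0.50000)
H(g) = ½ (H(g) = 1/2 = ½)
H(x)*S(-2, -11) = (8 - 1*(-11) - 1*(-2))/2 = (8 + 11 + 2)/2 = (½)*21 = 21/2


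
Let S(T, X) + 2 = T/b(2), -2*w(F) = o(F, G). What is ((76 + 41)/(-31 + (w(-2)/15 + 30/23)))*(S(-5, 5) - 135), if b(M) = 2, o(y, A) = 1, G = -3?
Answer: 11261835/20513 ≈ 549.01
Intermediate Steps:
w(F) = -½ (w(F) = -½*1 = -½)
S(T, X) = -2 + T/2
((76 + 41)/(-31 + (w(-2)/15 + 30/23)))*(S(-5, 5) - 135) = ((76 + 41)/(-31 + (-½/15 + 30/23)))*((-2 + (½)*(-5)) - 135) = (117/(-31 + (-½*1/15 + 30*(1/23))))*((-2 - 5/2) - 135) = (117/(-31 + (-1/30 + 30/23)))*(-9/2 - 135) = (117/(-31 + 877/690))*(-279/2) = (117/(-20513/690))*(-279/2) = (117*(-690/20513))*(-279/2) = -80730/20513*(-279/2) = 11261835/20513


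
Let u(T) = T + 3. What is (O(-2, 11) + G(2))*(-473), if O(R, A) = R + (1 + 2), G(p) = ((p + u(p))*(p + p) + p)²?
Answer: -426173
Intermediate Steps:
u(T) = 3 + T
G(p) = (p + 2*p*(3 + 2*p))² (G(p) = ((p + (3 + p))*(p + p) + p)² = ((3 + 2*p)*(2*p) + p)² = (2*p*(3 + 2*p) + p)² = (p + 2*p*(3 + 2*p))²)
O(R, A) = 3 + R (O(R, A) = R + 3 = 3 + R)
(O(-2, 11) + G(2))*(-473) = ((3 - 2) + 2²*(7 + 4*2)²)*(-473) = (1 + 4*(7 + 8)²)*(-473) = (1 + 4*15²)*(-473) = (1 + 4*225)*(-473) = (1 + 900)*(-473) = 901*(-473) = -426173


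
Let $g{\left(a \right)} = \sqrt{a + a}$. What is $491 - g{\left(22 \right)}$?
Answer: $491 - 2 \sqrt{11} \approx 484.37$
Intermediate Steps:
$g{\left(a \right)} = \sqrt{2} \sqrt{a}$ ($g{\left(a \right)} = \sqrt{2 a} = \sqrt{2} \sqrt{a}$)
$491 - g{\left(22 \right)} = 491 - \sqrt{2} \sqrt{22} = 491 - 2 \sqrt{11}$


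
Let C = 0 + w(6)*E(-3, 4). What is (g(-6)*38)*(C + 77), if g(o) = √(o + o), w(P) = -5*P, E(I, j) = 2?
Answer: 1292*I*√3 ≈ 2237.8*I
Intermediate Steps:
C = -60 (C = 0 - 5*6*2 = 0 - 30*2 = 0 - 60 = -60)
g(o) = √2*√o (g(o) = √(2*o) = √2*√o)
(g(-6)*38)*(C + 77) = ((√2*√(-6))*38)*(-60 + 77) = ((√2*(I*√6))*38)*17 = ((2*I*√3)*38)*17 = (76*I*√3)*17 = 1292*I*√3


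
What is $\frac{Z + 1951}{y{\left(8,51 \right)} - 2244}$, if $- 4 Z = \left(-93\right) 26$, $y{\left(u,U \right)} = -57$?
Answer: $- \frac{5111}{4602} \approx -1.1106$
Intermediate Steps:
$Z = \frac{1209}{2}$ ($Z = - \frac{\left(-93\right) 26}{4} = \left(- \frac{1}{4}\right) \left(-2418\right) = \frac{1209}{2} \approx 604.5$)
$\frac{Z + 1951}{y{\left(8,51 \right)} - 2244} = \frac{\frac{1209}{2} + 1951}{-57 - 2244} = \frac{5111}{2 \left(-57 + \left(-2372 + 128\right)\right)} = \frac{5111}{2 \left(-57 - 2244\right)} = \frac{5111}{2 \left(-2301\right)} = \frac{5111}{2} \left(- \frac{1}{2301}\right) = - \frac{5111}{4602}$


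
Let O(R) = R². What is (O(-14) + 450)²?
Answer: 417316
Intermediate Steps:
(O(-14) + 450)² = ((-14)² + 450)² = (196 + 450)² = 646² = 417316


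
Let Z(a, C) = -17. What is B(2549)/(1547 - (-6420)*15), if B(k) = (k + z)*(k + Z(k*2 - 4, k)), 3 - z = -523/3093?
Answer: 6662416996/100880257 ≈ 66.043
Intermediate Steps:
z = 9802/3093 (z = 3 - (-523)/3093 = 3 - 1*(-523/3093) = 3 + 523/3093 = 9802/3093 ≈ 3.1691)
B(k) = (-17 + k)*(9802/3093 + k) (B(k) = (k + 9802/3093)*(k - 17) = (9802/3093 + k)*(-17 + k) = (-17 + k)*(9802/3093 + k))
B(2549)/(1547 - (-6420)*15) = (-166634/3093 + 2549**2 - 42779/3093*2549)/(1547 - (-6420)*15) = (-166634/3093 + 6497401 - 109043671/3093)/(1547 - 535*(-180)) = 6662416996/(1031*(1547 + 96300)) = (6662416996/1031)/97847 = (6662416996/1031)*(1/97847) = 6662416996/100880257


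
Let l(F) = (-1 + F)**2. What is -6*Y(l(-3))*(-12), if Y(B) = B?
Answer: 1152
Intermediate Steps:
-6*Y(l(-3))*(-12) = -6*(-1 - 3)**2*(-12) = -6*(-4)**2*(-12) = -6*16*(-12) = -96*(-12) = 1152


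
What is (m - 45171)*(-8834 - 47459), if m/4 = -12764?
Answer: 5416906511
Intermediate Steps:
m = -51056 (m = 4*(-12764) = -51056)
(m - 45171)*(-8834 - 47459) = (-51056 - 45171)*(-8834 - 47459) = -96227*(-56293) = 5416906511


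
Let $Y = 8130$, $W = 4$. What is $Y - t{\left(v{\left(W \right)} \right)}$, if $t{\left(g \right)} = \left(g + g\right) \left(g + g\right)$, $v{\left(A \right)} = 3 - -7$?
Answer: $7730$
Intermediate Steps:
$v{\left(A \right)} = 10$ ($v{\left(A \right)} = 3 + 7 = 10$)
$t{\left(g \right)} = 4 g^{2}$ ($t{\left(g \right)} = 2 g 2 g = 4 g^{2}$)
$Y - t{\left(v{\left(W \right)} \right)} = 8130 - 4 \cdot 10^{2} = 8130 - 4 \cdot 100 = 8130 - 400 = 7730$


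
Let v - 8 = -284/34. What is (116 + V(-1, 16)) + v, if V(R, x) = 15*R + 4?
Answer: 1779/17 ≈ 104.65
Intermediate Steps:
V(R, x) = 4 + 15*R
v = -6/17 (v = 8 - 284/34 = 8 - 284*1/34 = 8 - 142/17 = -6/17 ≈ -0.35294)
(116 + V(-1, 16)) + v = (116 + (4 + 15*(-1))) - 6/17 = (116 + (4 - 15)) - 6/17 = (116 - 11) - 6/17 = 105 - 6/17 = 1779/17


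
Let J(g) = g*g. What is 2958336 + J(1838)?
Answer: 6336580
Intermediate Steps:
J(g) = g²
2958336 + J(1838) = 2958336 + 1838² = 2958336 + 3378244 = 6336580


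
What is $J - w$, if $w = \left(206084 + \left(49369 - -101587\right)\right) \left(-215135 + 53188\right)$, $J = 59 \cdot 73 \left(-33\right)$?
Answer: $57821414749$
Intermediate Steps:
$J = -142131$ ($J = 4307 \left(-33\right) = -142131$)
$w = -57821556880$ ($w = \left(206084 + \left(49369 + 101587\right)\right) \left(-161947\right) = \left(206084 + 150956\right) \left(-161947\right) = 357040 \left(-161947\right) = -57821556880$)
$J - w = -142131 - -57821556880 = -142131 + 57821556880 = 57821414749$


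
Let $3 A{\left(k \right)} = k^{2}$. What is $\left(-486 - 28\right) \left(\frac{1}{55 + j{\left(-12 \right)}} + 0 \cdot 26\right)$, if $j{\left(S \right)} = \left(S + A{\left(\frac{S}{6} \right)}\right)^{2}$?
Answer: $- \frac{4626}{1519} \approx -3.0454$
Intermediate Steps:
$A{\left(k \right)} = \frac{k^{2}}{3}$
$j{\left(S \right)} = \left(S + \frac{S^{2}}{108}\right)^{2}$ ($j{\left(S \right)} = \left(S + \frac{\left(\frac{S}{6}\right)^{2}}{3}\right)^{2} = \left(S + \frac{\frac{1}{36} S^{2}}{3}\right)^{2} = \left(S + \frac{S^{2}}{108}\right)^{2}$)
$\left(-486 - 28\right) \left(\frac{1}{55 + j{\left(-12 \right)}} + 0 \cdot 26\right) = \left(-486 - 28\right) \left(\frac{1}{55 + \frac{\left(-12\right)^{2} \left(108 - 12\right)^{2}}{11664}} + 0 \cdot 26\right) = - 514 \left(\frac{1}{55 + \frac{1}{11664} \cdot 144 \cdot 96^{2}} + 0\right) = - 514 \left(\frac{1}{55 + \frac{1}{11664} \cdot 144 \cdot 9216} + 0\right) = - 514 \left(\frac{1}{55 + \frac{1024}{9}} + 0\right) = - 514 \left(\frac{1}{\frac{1519}{9}} + 0\right) = - 514 \left(\frac{9}{1519} + 0\right) = \left(-514\right) \frac{9}{1519} = - \frac{4626}{1519}$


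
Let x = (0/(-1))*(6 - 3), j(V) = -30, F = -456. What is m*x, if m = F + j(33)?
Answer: 0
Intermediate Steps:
m = -486 (m = -456 - 30 = -486)
x = 0 (x = (0*(-1))*3 = 0*3 = 0)
m*x = -486*0 = 0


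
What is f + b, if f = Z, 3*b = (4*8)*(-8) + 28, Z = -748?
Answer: -824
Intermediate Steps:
b = -76 (b = ((4*8)*(-8) + 28)/3 = (32*(-8) + 28)/3 = (-256 + 28)/3 = (⅓)*(-228) = -76)
f = -748
f + b = -748 - 76 = -824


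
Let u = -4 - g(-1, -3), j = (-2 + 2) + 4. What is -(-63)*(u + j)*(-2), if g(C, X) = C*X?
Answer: 378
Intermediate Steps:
j = 4 (j = 0 + 4 = 4)
u = -7 (u = -4 - (-1)*(-3) = -4 - 1*3 = -4 - 3 = -7)
-(-63)*(u + j)*(-2) = -(-63)*(-7 + 4)*(-2) = -(-63)*(-3)*(-2) = -21*9*(-2) = -189*(-2) = 378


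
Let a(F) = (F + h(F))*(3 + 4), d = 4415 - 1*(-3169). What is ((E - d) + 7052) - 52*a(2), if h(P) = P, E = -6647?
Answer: -8635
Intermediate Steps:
d = 7584 (d = 4415 + 3169 = 7584)
a(F) = 14*F (a(F) = (F + F)*(3 + 4) = (2*F)*7 = 14*F)
((E - d) + 7052) - 52*a(2) = ((-6647 - 1*7584) + 7052) - 728*2 = ((-6647 - 7584) + 7052) - 52*28 = (-14231 + 7052) - 1456 = -7179 - 1456 = -8635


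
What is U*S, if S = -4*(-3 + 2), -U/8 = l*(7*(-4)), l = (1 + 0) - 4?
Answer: -2688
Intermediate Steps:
l = -3 (l = 1 - 4 = -3)
U = -672 (U = -(-24)*7*(-4) = -(-24)*(-28) = -8*84 = -672)
S = 4 (S = -4*(-1) = 4)
U*S = -672*4 = -2688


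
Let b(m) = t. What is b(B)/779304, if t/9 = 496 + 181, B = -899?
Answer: 2031/259768 ≈ 0.0078185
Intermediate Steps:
t = 6093 (t = 9*(496 + 181) = 9*677 = 6093)
b(m) = 6093
b(B)/779304 = 6093/779304 = 6093*(1/779304) = 2031/259768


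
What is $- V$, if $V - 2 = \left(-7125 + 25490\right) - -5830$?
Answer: $-24197$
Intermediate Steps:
$V = 24197$ ($V = 2 + \left(\left(-7125 + 25490\right) - -5830\right) = 2 + \left(18365 + \left(-9665 + 15495\right)\right) = 2 + \left(18365 + 5830\right) = 2 + 24195 = 24197$)
$- V = \left(-1\right) 24197 = -24197$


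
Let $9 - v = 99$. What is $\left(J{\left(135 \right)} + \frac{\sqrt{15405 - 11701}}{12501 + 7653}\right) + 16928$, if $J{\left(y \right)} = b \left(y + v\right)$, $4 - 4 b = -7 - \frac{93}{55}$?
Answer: $\frac{375557}{22} + \frac{\sqrt{926}}{10077} \approx 17071.0$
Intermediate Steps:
$v = -90$ ($v = 9 - 99 = -90$)
$b = \frac{349}{110}$ ($b = 1 - \frac{-7 - \frac{93}{55}}{4} = 1 - - \frac{239}{110} = 1 + \frac{239}{110} = \frac{349}{110} \approx 3.1727$)
$J{\left(y \right)} = - \frac{3141}{11} + \frac{349 y}{110}$ ($J{\left(y \right)} = \frac{349 \left(y - 90\right)}{110} = \frac{349 \left(-90 + y\right)}{110} = - \frac{3141}{11} + \frac{349 y}{110}$)
$\left(J{\left(135 \right)} + \frac{\sqrt{15405 - 11701}}{12501 + 7653}\right) + 16928 = \left(\left(- \frac{3141}{11} + \frac{349}{110} \cdot 135\right) + \frac{\sqrt{15405 - 11701}}{12501 + 7653}\right) + 16928 = \left(\left(- \frac{3141}{11} + \frac{9423}{22}\right) + \frac{\sqrt{3704}}{20154}\right) + 16928 = \left(\frac{3141}{22} + 2 \sqrt{926} \cdot \frac{1}{20154}\right) + 16928 = \left(\frac{3141}{22} + \frac{\sqrt{926}}{10077}\right) + 16928 = \frac{375557}{22} + \frac{\sqrt{926}}{10077}$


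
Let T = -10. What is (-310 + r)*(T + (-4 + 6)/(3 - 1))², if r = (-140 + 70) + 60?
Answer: -25920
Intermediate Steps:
r = -10 (r = -70 + 60 = -10)
(-310 + r)*(T + (-4 + 6)/(3 - 1))² = (-310 - 10)*(-10 + (-4 + 6)/(3 - 1))² = -320*(-10 + 2/2)² = -320*(-10 + 2*(½))² = -320*(-10 + 1)² = -320*(-9)² = -320*81 = -25920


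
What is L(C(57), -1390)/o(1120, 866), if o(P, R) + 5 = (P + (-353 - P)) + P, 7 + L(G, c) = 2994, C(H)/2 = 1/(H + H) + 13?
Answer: 2987/762 ≈ 3.9199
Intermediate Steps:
C(H) = 26 + 1/H (C(H) = 2*(1/(H + H) + 13) = 2*(1/(2*H) + 13) = 2*(13 + 1/(2*H)) = 26 + 1/H)
L(G, c) = 2987 (L(G, c) = -7 + 2994 = 2987)
o(P, R) = -358 + P (o(P, R) = -5 + ((P + (-353 - P)) + P) = -5 + (-353 + P) = -358 + P)
L(C(57), -1390)/o(1120, 866) = 2987/(-358 + 1120) = 2987/762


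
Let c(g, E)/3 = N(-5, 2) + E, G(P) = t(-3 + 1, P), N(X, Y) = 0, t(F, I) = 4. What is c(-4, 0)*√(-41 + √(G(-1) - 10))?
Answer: 0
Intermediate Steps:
G(P) = 4
c(g, E) = 3*E (c(g, E) = 3*(0 + E) = 3*E)
c(-4, 0)*√(-41 + √(G(-1) - 10)) = (3*0)*√(-41 + √(4 - 10)) = 0*√(-41 + √(-6)) = 0*√(-41 + I*√6) = 0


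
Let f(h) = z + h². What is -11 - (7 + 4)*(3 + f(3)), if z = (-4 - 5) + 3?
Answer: -77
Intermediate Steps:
z = -6 (z = -9 + 3 = -6)
f(h) = -6 + h²
-11 - (7 + 4)*(3 + f(3)) = -11 - (7 + 4)*(3 + (-6 + 3²)) = -11 - 11*(3 + (-6 + 9)) = -11 - 11*(3 + 3) = -11 - 11*6 = -11 - 1*66 = -11 - 66 = -77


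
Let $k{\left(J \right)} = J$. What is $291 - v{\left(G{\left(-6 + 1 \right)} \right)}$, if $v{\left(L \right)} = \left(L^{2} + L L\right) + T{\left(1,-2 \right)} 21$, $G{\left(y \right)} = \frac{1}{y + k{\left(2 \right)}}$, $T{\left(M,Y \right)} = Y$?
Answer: $\frac{2995}{9} \approx 332.78$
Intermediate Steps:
$G{\left(y \right)} = \frac{1}{2 + y}$ ($G{\left(y \right)} = \frac{1}{y + 2} = \frac{1}{2 + y}$)
$v{\left(L \right)} = -42 + 2 L^{2}$ ($v{\left(L \right)} = \left(L^{2} + L L\right) - 42 = \left(L^{2} + L^{2}\right) - 42 = 2 L^{2} - 42 = -42 + 2 L^{2}$)
$291 - v{\left(G{\left(-6 + 1 \right)} \right)} = 291 - \left(-42 + 2 \left(\frac{1}{2 + \left(-6 + 1\right)}\right)^{2}\right) = 291 - \left(-42 + 2 \left(\frac{1}{2 - 5}\right)^{2}\right) = 291 - \left(-42 + 2 \left(\frac{1}{-3}\right)^{2}\right) = 291 - \left(-42 + 2 \left(- \frac{1}{3}\right)^{2}\right) = 291 - \left(-42 + 2 \cdot \frac{1}{9}\right) = 291 - \left(-42 + \frac{2}{9}\right) = 291 - - \frac{376}{9} = 291 + \frac{376}{9} = \frac{2995}{9}$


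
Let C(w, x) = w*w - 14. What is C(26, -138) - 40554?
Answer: -39892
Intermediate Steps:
C(w, x) = -14 + w**2 (C(w, x) = w**2 - 14 = -14 + w**2)
C(26, -138) - 40554 = (-14 + 26**2) - 40554 = (-14 + 676) - 40554 = 662 - 40554 = -39892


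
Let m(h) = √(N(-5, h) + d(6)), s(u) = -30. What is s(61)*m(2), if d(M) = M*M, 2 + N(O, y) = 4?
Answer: -30*√38 ≈ -184.93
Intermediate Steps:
N(O, y) = 2 (N(O, y) = -2 + 4 = 2)
d(M) = M²
m(h) = √38 (m(h) = √(2 + 6²) = √(2 + 36) = √38)
s(61)*m(2) = -30*√38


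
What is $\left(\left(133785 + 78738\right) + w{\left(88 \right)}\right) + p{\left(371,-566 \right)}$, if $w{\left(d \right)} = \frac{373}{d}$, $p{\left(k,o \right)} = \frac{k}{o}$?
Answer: $\frac{5292762027}{24904} \approx 2.1253 \cdot 10^{5}$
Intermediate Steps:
$\left(\left(133785 + 78738\right) + w{\left(88 \right)}\right) + p{\left(371,-566 \right)} = \left(\left(133785 + 78738\right) + \frac{373}{88}\right) + \frac{371}{-566} = \left(212523 + 373 \cdot \frac{1}{88}\right) + 371 \left(- \frac{1}{566}\right) = \left(212523 + \frac{373}{88}\right) - \frac{371}{566} = \frac{18702397}{88} - \frac{371}{566} = \frac{5292762027}{24904}$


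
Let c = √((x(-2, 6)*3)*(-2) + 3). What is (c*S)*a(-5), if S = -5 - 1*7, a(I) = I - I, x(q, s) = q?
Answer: 0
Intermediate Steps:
a(I) = 0
S = -12 (S = -5 - 7 = -12)
c = √15 (c = √(-2*3*(-2) + 3) = √(-6*(-2) + 3) = √(12 + 3) = √15 ≈ 3.8730)
(c*S)*a(-5) = (√15*(-12))*0 = -12*√15*0 = 0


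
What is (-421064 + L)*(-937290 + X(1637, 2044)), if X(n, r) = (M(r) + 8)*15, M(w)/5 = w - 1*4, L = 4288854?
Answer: -3033004884300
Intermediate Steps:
M(w) = -20 + 5*w (M(w) = 5*(w - 1*4) = 5*(w - 4) = 5*(-4 + w) = -20 + 5*w)
X(n, r) = -180 + 75*r (X(n, r) = ((-20 + 5*r) + 8)*15 = (-12 + 5*r)*15 = -180 + 75*r)
(-421064 + L)*(-937290 + X(1637, 2044)) = (-421064 + 4288854)*(-937290 + (-180 + 75*2044)) = 3867790*(-937290 + (-180 + 153300)) = 3867790*(-937290 + 153120) = 3867790*(-784170) = -3033004884300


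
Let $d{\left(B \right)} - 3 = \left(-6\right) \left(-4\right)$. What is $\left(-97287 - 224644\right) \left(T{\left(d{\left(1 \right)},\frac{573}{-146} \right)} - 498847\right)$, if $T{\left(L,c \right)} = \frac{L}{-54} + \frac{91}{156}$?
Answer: $\frac{1927131440753}{12} \approx 1.6059 \cdot 10^{11}$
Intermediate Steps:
$d{\left(B \right)} = 27$ ($d{\left(B \right)} = 3 - -24 = 3 + 24 = 27$)
$T{\left(L,c \right)} = \frac{7}{12} - \frac{L}{54}$ ($T{\left(L,c \right)} = L \left(- \frac{1}{54}\right) + 91 \cdot \frac{1}{156} = - \frac{L}{54} + \frac{7}{12} = \frac{7}{12} - \frac{L}{54}$)
$\left(-97287 - 224644\right) \left(T{\left(d{\left(1 \right)},\frac{573}{-146} \right)} - 498847\right) = \left(-97287 - 224644\right) \left(\left(\frac{7}{12} - \frac{1}{2}\right) - 498847\right) = - 321931 \left(\left(\frac{7}{12} - \frac{1}{2}\right) - 498847\right) = - 321931 \left(\frac{1}{12} - 498847\right) = \left(-321931\right) \left(- \frac{5986163}{12}\right) = \frac{1927131440753}{12}$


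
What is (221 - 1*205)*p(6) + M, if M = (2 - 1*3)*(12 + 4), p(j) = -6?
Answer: -112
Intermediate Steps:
M = -16 (M = (2 - 3)*16 = -1*16 = -16)
(221 - 1*205)*p(6) + M = (221 - 1*205)*(-6) - 16 = (221 - 205)*(-6) - 16 = 16*(-6) - 16 = -96 - 16 = -112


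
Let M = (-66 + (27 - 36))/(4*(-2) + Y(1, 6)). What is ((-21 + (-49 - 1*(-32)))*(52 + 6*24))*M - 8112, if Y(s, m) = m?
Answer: -287412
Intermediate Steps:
M = 75/2 (M = (-66 + (27 - 36))/(4*(-2) + 6) = (-66 - 9)/(-8 + 6) = -75/(-2) = -75*(-½) = 75/2 ≈ 37.500)
((-21 + (-49 - 1*(-32)))*(52 + 6*24))*M - 8112 = ((-21 + (-49 - 1*(-32)))*(52 + 6*24))*(75/2) - 8112 = ((-21 + (-49 + 32))*(52 + 144))*(75/2) - 8112 = ((-21 - 17)*196)*(75/2) - 8112 = -38*196*(75/2) - 8112 = -7448*75/2 - 8112 = -279300 - 8112 = -287412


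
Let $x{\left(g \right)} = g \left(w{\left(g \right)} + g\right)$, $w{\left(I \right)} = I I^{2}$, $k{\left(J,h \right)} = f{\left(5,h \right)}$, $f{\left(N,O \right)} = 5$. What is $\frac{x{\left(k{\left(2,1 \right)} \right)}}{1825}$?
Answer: $\frac{26}{73} \approx 0.35616$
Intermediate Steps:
$k{\left(J,h \right)} = 5$
$w{\left(I \right)} = I^{3}$
$x{\left(g \right)} = g \left(g + g^{3}\right)$ ($x{\left(g \right)} = g \left(g^{3} + g\right) = g \left(g + g^{3}\right)$)
$\frac{x{\left(k{\left(2,1 \right)} \right)}}{1825} = \frac{5^{2} + 5^{4}}{1825} = \left(25 + 625\right) \frac{1}{1825} = 650 \cdot \frac{1}{1825} = \frac{26}{73}$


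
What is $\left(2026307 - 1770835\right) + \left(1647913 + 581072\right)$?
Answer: $2484457$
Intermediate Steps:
$\left(2026307 - 1770835\right) + \left(1647913 + 581072\right) = \left(2026307 - 1770835\right) + 2228985 = 255472 + 2228985 = 2484457$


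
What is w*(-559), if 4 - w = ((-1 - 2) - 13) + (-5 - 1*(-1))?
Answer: -13416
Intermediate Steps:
w = 24 (w = 4 - (((-1 - 2) - 13) + (-5 - 1*(-1))) = 4 - ((-3 - 13) + (-5 + 1)) = 4 - (-16 - 4) = 4 - 1*(-20) = 4 + 20 = 24)
w*(-559) = 24*(-559) = -13416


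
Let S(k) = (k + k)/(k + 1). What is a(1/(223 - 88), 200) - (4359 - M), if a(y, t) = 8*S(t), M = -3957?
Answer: -1668316/201 ≈ -8300.1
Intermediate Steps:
S(k) = 2*k/(1 + k) (S(k) = (2*k)/(1 + k) = 2*k/(1 + k))
a(y, t) = 16*t/(1 + t) (a(y, t) = 8*(2*t/(1 + t)) = 16*t/(1 + t))
a(1/(223 - 88), 200) - (4359 - M) = 16*200/(1 + 200) - (4359 - 1*(-3957)) = 16*200/201 - (4359 + 3957) = 16*200*(1/201) - 1*8316 = 3200/201 - 8316 = -1668316/201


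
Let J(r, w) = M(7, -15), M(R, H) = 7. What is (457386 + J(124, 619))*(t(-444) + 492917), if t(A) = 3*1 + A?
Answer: 225255075068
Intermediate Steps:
t(A) = 3 + A
J(r, w) = 7
(457386 + J(124, 619))*(t(-444) + 492917) = (457386 + 7)*((3 - 444) + 492917) = 457393*(-441 + 492917) = 457393*492476 = 225255075068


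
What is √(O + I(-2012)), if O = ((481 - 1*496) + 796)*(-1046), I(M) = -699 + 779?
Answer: I*√816846 ≈ 903.79*I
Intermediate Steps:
I(M) = 80
O = -816926 (O = ((481 - 496) + 796)*(-1046) = (-15 + 796)*(-1046) = 781*(-1046) = -816926)
√(O + I(-2012)) = √(-816926 + 80) = √(-816846) = I*√816846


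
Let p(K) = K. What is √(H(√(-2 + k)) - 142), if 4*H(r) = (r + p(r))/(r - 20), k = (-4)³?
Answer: √2*√((5680 - 283*I*√66)/(-20 + I*√66))/2 ≈ 0.0073168 - 11.913*I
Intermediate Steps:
k = -64
H(r) = r/(2*(-20 + r)) (H(r) = ((r + r)/(r - 20))/4 = ((2*r)/(-20 + r))/4 = (2*r/(-20 + r))/4 = r/(2*(-20 + r)))
√(H(√(-2 + k)) - 142) = √(√(-2 - 64)/(2*(-20 + √(-2 - 64))) - 142) = √(√(-66)/(2*(-20 + √(-66))) - 142) = √((I*√66)/(2*(-20 + I*√66)) - 142) = √(I*√66/(2*(-20 + I*√66)) - 142) = √(-142 + I*√66/(2*(-20 + I*√66)))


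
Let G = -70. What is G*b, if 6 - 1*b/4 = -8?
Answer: -3920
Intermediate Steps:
b = 56 (b = 24 - 4*(-8) = 24 + 32 = 56)
G*b = -70*56 = -3920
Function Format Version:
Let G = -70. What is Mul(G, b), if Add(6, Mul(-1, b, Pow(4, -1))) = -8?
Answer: -3920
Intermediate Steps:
b = 56 (b = Add(24, Mul(-4, -8)) = Add(24, 32) = 56)
Mul(G, b) = Mul(-70, 56) = -3920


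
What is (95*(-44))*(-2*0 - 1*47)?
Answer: 196460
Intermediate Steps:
(95*(-44))*(-2*0 - 1*47) = -4180*(0 - 47) = -4180*(-47) = 196460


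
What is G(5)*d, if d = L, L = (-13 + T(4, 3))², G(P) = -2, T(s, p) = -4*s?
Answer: -1682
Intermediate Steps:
L = 841 (L = (-13 - 4*4)² = (-13 - 16)² = (-29)² = 841)
d = 841
G(5)*d = -2*841 = -1682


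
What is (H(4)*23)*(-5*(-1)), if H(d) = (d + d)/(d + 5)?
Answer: 920/9 ≈ 102.22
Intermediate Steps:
H(d) = 2*d/(5 + d) (H(d) = (2*d)/(5 + d) = 2*d/(5 + d))
(H(4)*23)*(-5*(-1)) = ((2*4/(5 + 4))*23)*(-5*(-1)) = ((2*4/9)*23)*5 = ((2*4*(⅑))*23)*5 = ((8/9)*23)*5 = (184/9)*5 = 920/9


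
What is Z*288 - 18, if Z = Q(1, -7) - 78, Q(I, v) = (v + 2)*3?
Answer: -26802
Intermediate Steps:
Q(I, v) = 6 + 3*v (Q(I, v) = (2 + v)*3 = 6 + 3*v)
Z = -93 (Z = (6 + 3*(-7)) - 78 = (6 - 21) - 78 = -15 - 78 = -93)
Z*288 - 18 = -93*288 - 18 = -26784 - 18 = -26802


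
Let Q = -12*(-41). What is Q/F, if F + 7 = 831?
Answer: 123/206 ≈ 0.59709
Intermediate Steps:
F = 824 (F = -7 + 831 = 824)
Q = 492
Q/F = 492/824 = 492*(1/824) = 123/206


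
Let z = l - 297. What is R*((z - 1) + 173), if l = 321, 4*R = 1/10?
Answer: 49/10 ≈ 4.9000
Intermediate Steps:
R = 1/40 (R = (¼)/10 = (¼)*(⅒) = 1/40 ≈ 0.025000)
z = 24 (z = 321 - 297 = 24)
R*((z - 1) + 173) = ((24 - 1) + 173)/40 = (23 + 173)/40 = (1/40)*196 = 49/10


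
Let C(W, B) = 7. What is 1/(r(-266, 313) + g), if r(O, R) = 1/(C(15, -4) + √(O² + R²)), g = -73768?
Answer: -29277391/2159734580503 - √6749/183577439342755 ≈ -1.3556e-5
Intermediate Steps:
r(O, R) = 1/(7 + √(O² + R²))
1/(r(-266, 313) + g) = 1/(1/(7 + √((-266)² + 313²)) - 73768) = 1/(1/(7 + √(70756 + 97969)) - 73768) = 1/(1/(7 + √168725) - 73768) = 1/(1/(7 + 5*√6749) - 73768) = 1/(-73768 + 1/(7 + 5*√6749))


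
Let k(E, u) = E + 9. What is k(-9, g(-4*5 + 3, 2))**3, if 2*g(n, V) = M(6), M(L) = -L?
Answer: 0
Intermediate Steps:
g(n, V) = -3 (g(n, V) = (-1*6)/2 = (1/2)*(-6) = -3)
k(E, u) = 9 + E
k(-9, g(-4*5 + 3, 2))**3 = (9 - 9)**3 = 0**3 = 0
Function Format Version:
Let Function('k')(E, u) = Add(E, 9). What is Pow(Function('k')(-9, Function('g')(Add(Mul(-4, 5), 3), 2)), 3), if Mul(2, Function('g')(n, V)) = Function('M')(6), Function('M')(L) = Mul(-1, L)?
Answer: 0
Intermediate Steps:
Function('g')(n, V) = -3 (Function('g')(n, V) = Mul(Rational(1, 2), Mul(-1, 6)) = Mul(Rational(1, 2), -6) = -3)
Function('k')(E, u) = Add(9, E)
Pow(Function('k')(-9, Function('g')(Add(Mul(-4, 5), 3), 2)), 3) = Pow(Add(9, -9), 3) = Pow(0, 3) = 0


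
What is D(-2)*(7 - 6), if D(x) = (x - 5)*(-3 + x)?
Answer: 35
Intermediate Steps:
D(x) = (-5 + x)*(-3 + x)
D(-2)*(7 - 6) = (15 + (-2)² - 8*(-2))*(7 - 6) = (15 + 4 + 16)*1 = 35*1 = 35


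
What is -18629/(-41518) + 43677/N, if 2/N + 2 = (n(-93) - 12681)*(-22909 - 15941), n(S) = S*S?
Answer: 142026953244854543/41518 ≈ 3.4209e+12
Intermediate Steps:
n(S) = S²
N = 1/78321599 (N = 2/(-2 + ((-93)² - 12681)*(-22909 - 15941)) = 2/(-2 + (8649 - 12681)*(-38850)) = 2/(-2 - 4032*(-38850)) = 2/(-2 + 156643200) = 2/156643198 = 2*(1/156643198) = 1/78321599 ≈ 1.2768e-8)
-18629/(-41518) + 43677/N = -18629/(-41518) + 43677/(1/78321599) = -18629*(-1/41518) + 43677*78321599 = 18629/41518 + 3420852479523 = 142026953244854543/41518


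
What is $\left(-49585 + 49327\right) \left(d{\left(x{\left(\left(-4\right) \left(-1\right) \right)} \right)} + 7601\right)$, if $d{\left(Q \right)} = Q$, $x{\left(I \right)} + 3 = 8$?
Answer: $-1962348$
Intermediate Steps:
$x{\left(I \right)} = 5$ ($x{\left(I \right)} = -3 + 8 = 5$)
$\left(-49585 + 49327\right) \left(d{\left(x{\left(\left(-4\right) \left(-1\right) \right)} \right)} + 7601\right) = \left(-49585 + 49327\right) \left(5 + 7601\right) = \left(-258\right) 7606 = -1962348$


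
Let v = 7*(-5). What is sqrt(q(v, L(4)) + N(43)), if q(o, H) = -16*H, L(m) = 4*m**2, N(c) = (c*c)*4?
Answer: 6*sqrt(177) ≈ 79.825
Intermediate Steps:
N(c) = 4*c**2 (N(c) = c**2*4 = 4*c**2)
v = -35
sqrt(q(v, L(4)) + N(43)) = sqrt(-64*4**2 + 4*43**2) = sqrt(-64*16 + 4*1849) = sqrt(-16*64 + 7396) = sqrt(-1024 + 7396) = sqrt(6372) = 6*sqrt(177)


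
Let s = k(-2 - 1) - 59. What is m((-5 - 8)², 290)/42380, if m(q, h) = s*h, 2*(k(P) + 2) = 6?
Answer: -841/2119 ≈ -0.39689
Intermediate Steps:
k(P) = 1 (k(P) = -2 + (½)*6 = -2 + 3 = 1)
s = -58 (s = 1 - 59 = -58)
m(q, h) = -58*h
m((-5 - 8)², 290)/42380 = -58*290/42380 = -16820*1/42380 = -841/2119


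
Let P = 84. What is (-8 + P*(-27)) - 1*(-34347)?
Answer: 32071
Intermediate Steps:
(-8 + P*(-27)) - 1*(-34347) = (-8 + 84*(-27)) - 1*(-34347) = (-8 - 2268) + 34347 = -2276 + 34347 = 32071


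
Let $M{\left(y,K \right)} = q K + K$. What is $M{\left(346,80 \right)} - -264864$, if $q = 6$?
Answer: $265424$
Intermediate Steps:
$M{\left(y,K \right)} = 7 K$ ($M{\left(y,K \right)} = 6 K + K = 7 K$)
$M{\left(346,80 \right)} - -264864 = 7 \cdot 80 - -264864 = 560 + 264864 = 265424$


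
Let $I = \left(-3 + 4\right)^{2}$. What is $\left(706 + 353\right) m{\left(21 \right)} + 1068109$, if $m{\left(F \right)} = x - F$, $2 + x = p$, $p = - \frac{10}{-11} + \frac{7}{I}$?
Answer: $\frac{11573405}{11} \approx 1.0521 \cdot 10^{6}$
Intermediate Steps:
$I = 1$ ($I = 1^{2} = 1$)
$p = \frac{87}{11}$ ($p = - \frac{10}{-11} + \frac{7}{1} = \left(-10\right) \left(- \frac{1}{11}\right) + 7 \cdot 1 = \frac{10}{11} + 7 = \frac{87}{11} \approx 7.9091$)
$x = \frac{65}{11}$ ($x = -2 + \frac{87}{11} = \frac{65}{11} \approx 5.9091$)
$m{\left(F \right)} = \frac{65}{11} - F$
$\left(706 + 353\right) m{\left(21 \right)} + 1068109 = \left(706 + 353\right) \left(\frac{65}{11} - 21\right) + 1068109 = 1059 \left(\frac{65}{11} - 21\right) + 1068109 = 1059 \left(- \frac{166}{11}\right) + 1068109 = - \frac{175794}{11} + 1068109 = \frac{11573405}{11}$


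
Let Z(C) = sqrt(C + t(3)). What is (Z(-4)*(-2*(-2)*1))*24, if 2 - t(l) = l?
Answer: 96*I*sqrt(5) ≈ 214.66*I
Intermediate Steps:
t(l) = 2 - l
Z(C) = sqrt(-1 + C) (Z(C) = sqrt(C + (2 - 1*3)) = sqrt(C + (2 - 3)) = sqrt(C - 1) = sqrt(-1 + C))
(Z(-4)*(-2*(-2)*1))*24 = (sqrt(-1 - 4)*(-2*(-2)*1))*24 = (sqrt(-5)*(4*1))*24 = ((I*sqrt(5))*4)*24 = (4*I*sqrt(5))*24 = 96*I*sqrt(5)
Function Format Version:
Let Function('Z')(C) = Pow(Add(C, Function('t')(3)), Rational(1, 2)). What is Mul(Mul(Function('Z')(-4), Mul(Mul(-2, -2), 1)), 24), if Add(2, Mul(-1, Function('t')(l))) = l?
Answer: Mul(96, I, Pow(5, Rational(1, 2))) ≈ Mul(214.66, I)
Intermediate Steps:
Function('t')(l) = Add(2, Mul(-1, l))
Function('Z')(C) = Pow(Add(-1, C), Rational(1, 2)) (Function('Z')(C) = Pow(Add(C, Add(2, Mul(-1, 3))), Rational(1, 2)) = Pow(Add(C, Add(2, -3)), Rational(1, 2)) = Pow(Add(C, -1), Rational(1, 2)) = Pow(Add(-1, C), Rational(1, 2)))
Mul(Mul(Function('Z')(-4), Mul(Mul(-2, -2), 1)), 24) = Mul(Mul(Pow(Add(-1, -4), Rational(1, 2)), Mul(Mul(-2, -2), 1)), 24) = Mul(Mul(Pow(-5, Rational(1, 2)), Mul(4, 1)), 24) = Mul(Mul(Mul(I, Pow(5, Rational(1, 2))), 4), 24) = Mul(Mul(4, I, Pow(5, Rational(1, 2))), 24) = Mul(96, I, Pow(5, Rational(1, 2)))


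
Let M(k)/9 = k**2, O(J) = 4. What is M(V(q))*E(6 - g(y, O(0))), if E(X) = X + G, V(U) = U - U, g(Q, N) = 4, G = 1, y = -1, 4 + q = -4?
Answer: 0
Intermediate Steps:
q = -8 (q = -4 - 4 = -8)
V(U) = 0
E(X) = 1 + X (E(X) = X + 1 = 1 + X)
M(k) = 9*k**2
M(V(q))*E(6 - g(y, O(0))) = (9*0**2)*(1 + (6 - 1*4)) = (9*0)*(1 + (6 - 4)) = 0*(1 + 2) = 0*3 = 0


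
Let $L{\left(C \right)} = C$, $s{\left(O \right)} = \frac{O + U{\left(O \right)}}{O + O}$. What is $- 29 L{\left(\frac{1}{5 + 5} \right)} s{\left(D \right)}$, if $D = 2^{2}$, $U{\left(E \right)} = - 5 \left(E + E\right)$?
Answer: $\frac{261}{20} \approx 13.05$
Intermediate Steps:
$U{\left(E \right)} = - 10 E$ ($U{\left(E \right)} = - 5 \cdot 2 E = - 10 E$)
$D = 4$
$s{\left(O \right)} = - \frac{9}{2}$ ($s{\left(O \right)} = \frac{O - 10 O}{O + O} = \frac{\left(-9\right) O}{2 O} = - 9 O \frac{1}{2 O} = - \frac{9}{2}$)
$- 29 L{\left(\frac{1}{5 + 5} \right)} s{\left(D \right)} = - \frac{29}{5 + 5} \left(- \frac{9}{2}\right) = - \frac{29}{10} \left(- \frac{9}{2}\right) = \left(-29\right) \frac{1}{10} \left(- \frac{9}{2}\right) = \left(- \frac{29}{10}\right) \left(- \frac{9}{2}\right) = \frac{261}{20}$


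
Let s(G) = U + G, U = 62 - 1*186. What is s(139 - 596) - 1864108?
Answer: -1864689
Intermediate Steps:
U = -124 (U = 62 - 186 = -124)
s(G) = -124 + G
s(139 - 596) - 1864108 = (-124 + (139 - 596)) - 1864108 = (-124 - 457) - 1864108 = -581 - 1864108 = -1864689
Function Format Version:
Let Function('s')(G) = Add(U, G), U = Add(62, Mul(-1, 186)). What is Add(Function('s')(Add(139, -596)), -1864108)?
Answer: -1864689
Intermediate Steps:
U = -124 (U = Add(62, -186) = -124)
Function('s')(G) = Add(-124, G)
Add(Function('s')(Add(139, -596)), -1864108) = Add(Add(-124, Add(139, -596)), -1864108) = Add(Add(-124, -457), -1864108) = Add(-581, -1864108) = -1864689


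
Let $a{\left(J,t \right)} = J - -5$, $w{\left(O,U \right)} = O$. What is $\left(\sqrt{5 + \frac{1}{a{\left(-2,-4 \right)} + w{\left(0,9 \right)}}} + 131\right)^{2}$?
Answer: $\frac{51499}{3} + \frac{1048 \sqrt{3}}{3} \approx 17771.0$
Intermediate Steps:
$a{\left(J,t \right)} = 5 + J$ ($a{\left(J,t \right)} = J + 5 = 5 + J$)
$\left(\sqrt{5 + \frac{1}{a{\left(-2,-4 \right)} + w{\left(0,9 \right)}}} + 131\right)^{2} = \left(\sqrt{5 + \frac{1}{\left(5 - 2\right) + 0}} + 131\right)^{2} = \left(\sqrt{5 + \frac{1}{3 + 0}} + 131\right)^{2} = \left(\sqrt{5 + \frac{1}{3}} + 131\right)^{2} = \left(\sqrt{\frac{16}{3}} + 131\right)^{2} = \left(\frac{4 \sqrt{3}}{3} + 131\right)^{2} = \left(131 + \frac{4 \sqrt{3}}{3}\right)^{2}$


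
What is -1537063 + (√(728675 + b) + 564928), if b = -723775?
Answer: -972065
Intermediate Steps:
-1537063 + (√(728675 + b) + 564928) = -1537063 + (√(728675 - 723775) + 564928) = -1537063 + (√4900 + 564928) = -1537063 + (70 + 564928) = -1537063 + 564998 = -972065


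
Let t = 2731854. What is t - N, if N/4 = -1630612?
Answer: 9254302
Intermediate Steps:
N = -6522448 (N = 4*(-1630612) = -6522448)
t - N = 2731854 - 1*(-6522448) = 2731854 + 6522448 = 9254302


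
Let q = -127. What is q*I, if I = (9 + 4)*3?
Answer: -4953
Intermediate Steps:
I = 39 (I = 13*3 = 39)
q*I = -127*39 = -4953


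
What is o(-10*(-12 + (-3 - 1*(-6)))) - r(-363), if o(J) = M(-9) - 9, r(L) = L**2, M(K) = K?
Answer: -131787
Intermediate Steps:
o(J) = -18 (o(J) = -9 - 9 = -18)
o(-10*(-12 + (-3 - 1*(-6)))) - r(-363) = -18 - 1*(-363)**2 = -18 - 1*131769 = -18 - 131769 = -131787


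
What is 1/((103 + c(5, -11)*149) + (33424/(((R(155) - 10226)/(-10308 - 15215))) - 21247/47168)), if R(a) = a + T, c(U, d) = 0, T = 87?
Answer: 1839552/157368773779 ≈ 1.1689e-5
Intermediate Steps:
R(a) = 87 + a (R(a) = a + 87 = 87 + a)
1/((103 + c(5, -11)*149) + (33424/(((R(155) - 10226)/(-10308 - 15215))) - 21247/47168)) = 1/((103 + 0*149) + (33424/((((87 + 155) - 10226)/(-10308 - 15215))) - 21247/47168)) = 1/((103 + 0) + (33424/(((242 - 10226)/(-25523))) - 21247*1/47168)) = 1/(103 + (33424/((-9984*(-1/25523))) - 21247/47168)) = 1/(103 + (33424/(9984/25523) - 21247/47168)) = 1/(103 + (33424*(25523/9984) - 21247/47168)) = 1/(103 + (53317547/624 - 21247/47168)) = 1/(103 + 157179299923/1839552) = 1/(157368773779/1839552) = 1839552/157368773779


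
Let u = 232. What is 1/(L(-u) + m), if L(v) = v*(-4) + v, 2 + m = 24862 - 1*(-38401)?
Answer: 1/63957 ≈ 1.5636e-5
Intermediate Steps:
m = 63261 (m = -2 + (24862 - 1*(-38401)) = -2 + (24862 + 38401) = -2 + 63263 = 63261)
L(v) = -3*v (L(v) = -4*v + v = -3*v)
1/(L(-u) + m) = 1/(-(-3)*232 + 63261) = 1/(-3*(-232) + 63261) = 1/(696 + 63261) = 1/63957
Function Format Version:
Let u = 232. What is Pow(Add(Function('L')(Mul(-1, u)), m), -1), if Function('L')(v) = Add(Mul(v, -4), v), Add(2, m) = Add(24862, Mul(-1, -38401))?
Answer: Rational(1, 63957) ≈ 1.5636e-5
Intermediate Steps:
m = 63261 (m = Add(-2, Add(24862, Mul(-1, -38401))) = Add(-2, Add(24862, 38401)) = Add(-2, 63263) = 63261)
Function('L')(v) = Mul(-3, v) (Function('L')(v) = Add(Mul(-4, v), v) = Mul(-3, v))
Pow(Add(Function('L')(Mul(-1, u)), m), -1) = Pow(Add(Mul(-3, Mul(-1, 232)), 63261), -1) = Pow(Add(Mul(-3, -232), 63261), -1) = Pow(Add(696, 63261), -1) = Pow(63957, -1) = Rational(1, 63957)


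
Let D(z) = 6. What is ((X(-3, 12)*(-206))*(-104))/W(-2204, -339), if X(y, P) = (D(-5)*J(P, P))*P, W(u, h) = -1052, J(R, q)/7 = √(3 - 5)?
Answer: -2699424*I*√2/263 ≈ -14515.0*I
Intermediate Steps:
J(R, q) = 7*I*√2 (J(R, q) = 7*√(3 - 5) = 7*√(-2) = 7*(I*√2) = 7*I*√2)
X(y, P) = 42*I*P*√2 (X(y, P) = (6*(7*I*√2))*P = (42*I*√2)*P = 42*I*P*√2)
((X(-3, 12)*(-206))*(-104))/W(-2204, -339) = (((42*I*12*√2)*(-206))*(-104))/(-1052) = (((504*I*√2)*(-206))*(-104))*(-1/1052) = (-103824*I*√2*(-104))*(-1/1052) = (10797696*I*√2)*(-1/1052) = -2699424*I*√2/263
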